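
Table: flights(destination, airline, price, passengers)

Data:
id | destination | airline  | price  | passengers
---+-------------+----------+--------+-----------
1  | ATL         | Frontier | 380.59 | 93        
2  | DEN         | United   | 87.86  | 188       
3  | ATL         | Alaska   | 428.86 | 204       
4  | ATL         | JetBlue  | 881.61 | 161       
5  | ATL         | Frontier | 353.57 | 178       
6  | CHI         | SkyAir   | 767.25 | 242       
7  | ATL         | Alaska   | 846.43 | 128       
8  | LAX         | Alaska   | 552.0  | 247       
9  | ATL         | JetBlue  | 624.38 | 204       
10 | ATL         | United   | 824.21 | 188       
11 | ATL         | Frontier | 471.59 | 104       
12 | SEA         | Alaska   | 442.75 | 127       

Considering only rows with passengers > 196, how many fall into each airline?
SELECT airline, COUNT(*)
FROM flights
WHERE passengers > 196
GROUP BY airline

Note: WHERE filters rows before grouping.

Result:
  Alaska: 2
  JetBlue: 1
  SkyAir: 1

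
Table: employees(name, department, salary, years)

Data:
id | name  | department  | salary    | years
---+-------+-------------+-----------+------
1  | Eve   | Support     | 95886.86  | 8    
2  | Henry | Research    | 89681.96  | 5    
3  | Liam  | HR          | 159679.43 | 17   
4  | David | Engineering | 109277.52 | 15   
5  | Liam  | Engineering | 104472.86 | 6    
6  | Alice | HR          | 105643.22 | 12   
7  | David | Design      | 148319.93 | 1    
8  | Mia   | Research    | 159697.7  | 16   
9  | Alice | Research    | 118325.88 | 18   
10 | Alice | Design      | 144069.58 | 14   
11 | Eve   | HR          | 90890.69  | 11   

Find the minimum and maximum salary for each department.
SELECT department, MIN(salary), MAX(salary)
FROM employees
GROUP BY department

Result:
  Design: min=144069.58, max=148319.93
  Engineering: min=104472.86, max=109277.52
  HR: min=90890.69, max=159679.43
  Research: min=89681.96, max=159697.70
  Support: min=95886.86, max=95886.86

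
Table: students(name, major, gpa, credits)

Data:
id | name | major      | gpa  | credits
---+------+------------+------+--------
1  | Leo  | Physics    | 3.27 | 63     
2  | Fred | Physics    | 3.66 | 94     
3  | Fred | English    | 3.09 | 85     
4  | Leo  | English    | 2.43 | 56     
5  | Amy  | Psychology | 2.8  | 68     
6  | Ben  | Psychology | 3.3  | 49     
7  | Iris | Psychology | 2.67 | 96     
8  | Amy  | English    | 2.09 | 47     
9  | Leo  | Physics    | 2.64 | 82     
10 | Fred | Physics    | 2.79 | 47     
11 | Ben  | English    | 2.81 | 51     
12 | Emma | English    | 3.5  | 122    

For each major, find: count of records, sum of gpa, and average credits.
SELECT major,
       COUNT(*) as cnt,
       SUM(gpa) as total_gpa,
       AVG(credits) as avg_credits
FROM students
GROUP BY major

Result:
  English: 5 records, 13.92 total gpa, 72.20 avg credits
  Physics: 4 records, 12.36 total gpa, 71.50 avg credits
  Psychology: 3 records, 8.77 total gpa, 71.00 avg credits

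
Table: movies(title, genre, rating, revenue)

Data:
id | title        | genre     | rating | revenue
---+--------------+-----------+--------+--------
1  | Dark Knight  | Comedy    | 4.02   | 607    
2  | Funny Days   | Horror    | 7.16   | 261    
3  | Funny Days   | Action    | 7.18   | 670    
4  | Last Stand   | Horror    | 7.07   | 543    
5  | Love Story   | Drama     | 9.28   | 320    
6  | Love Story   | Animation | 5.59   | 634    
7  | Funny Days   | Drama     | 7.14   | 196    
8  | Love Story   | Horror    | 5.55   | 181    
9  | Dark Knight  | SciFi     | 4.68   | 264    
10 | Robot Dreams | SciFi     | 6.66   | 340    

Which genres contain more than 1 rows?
SELECT genre, COUNT(*) as cnt
FROM movies
GROUP BY genre
HAVING COUNT(*) > 1

Result:
  Drama: 2
  Horror: 3
  SciFi: 2

Note: HAVING filters groups after aggregation, WHERE filters rows before.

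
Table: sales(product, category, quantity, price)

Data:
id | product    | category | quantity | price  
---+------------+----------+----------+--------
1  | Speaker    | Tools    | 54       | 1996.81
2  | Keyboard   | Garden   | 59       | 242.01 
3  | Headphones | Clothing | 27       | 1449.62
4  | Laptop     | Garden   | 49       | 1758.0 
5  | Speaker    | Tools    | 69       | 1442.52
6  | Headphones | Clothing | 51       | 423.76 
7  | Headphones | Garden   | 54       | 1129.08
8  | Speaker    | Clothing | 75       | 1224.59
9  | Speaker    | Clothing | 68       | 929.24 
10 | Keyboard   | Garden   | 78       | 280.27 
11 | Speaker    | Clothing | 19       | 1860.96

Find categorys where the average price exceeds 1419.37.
SELECT category, AVG(price)
FROM sales
GROUP BY category
HAVING AVG(price) > 1419.37

Result:
  Tools: avg=1719.67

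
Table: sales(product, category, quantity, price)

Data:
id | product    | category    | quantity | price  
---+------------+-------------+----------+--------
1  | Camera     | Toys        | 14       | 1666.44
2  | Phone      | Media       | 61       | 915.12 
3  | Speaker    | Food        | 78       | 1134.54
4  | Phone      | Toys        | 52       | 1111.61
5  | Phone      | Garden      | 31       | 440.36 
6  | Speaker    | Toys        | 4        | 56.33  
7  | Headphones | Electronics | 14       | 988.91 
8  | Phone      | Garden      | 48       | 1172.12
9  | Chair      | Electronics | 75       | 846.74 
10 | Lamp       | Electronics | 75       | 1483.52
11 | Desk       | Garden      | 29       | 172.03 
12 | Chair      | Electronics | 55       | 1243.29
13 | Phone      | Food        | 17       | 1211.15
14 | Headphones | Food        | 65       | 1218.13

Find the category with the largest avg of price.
SELECT category, AVG(price) as val
FROM sales
GROUP BY category
ORDER BY val DESC
LIMIT 1

Result: Food with avg(price) = 1187.94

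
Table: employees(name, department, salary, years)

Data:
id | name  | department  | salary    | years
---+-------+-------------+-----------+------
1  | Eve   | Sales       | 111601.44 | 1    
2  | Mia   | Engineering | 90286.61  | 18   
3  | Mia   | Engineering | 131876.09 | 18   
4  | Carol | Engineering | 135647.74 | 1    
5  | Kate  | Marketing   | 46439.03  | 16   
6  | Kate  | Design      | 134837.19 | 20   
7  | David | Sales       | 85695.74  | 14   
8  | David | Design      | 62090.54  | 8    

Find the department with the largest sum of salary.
SELECT department, SUM(salary) as val
FROM employees
GROUP BY department
ORDER BY val DESC
LIMIT 1

Result: Engineering with sum(salary) = 357810.44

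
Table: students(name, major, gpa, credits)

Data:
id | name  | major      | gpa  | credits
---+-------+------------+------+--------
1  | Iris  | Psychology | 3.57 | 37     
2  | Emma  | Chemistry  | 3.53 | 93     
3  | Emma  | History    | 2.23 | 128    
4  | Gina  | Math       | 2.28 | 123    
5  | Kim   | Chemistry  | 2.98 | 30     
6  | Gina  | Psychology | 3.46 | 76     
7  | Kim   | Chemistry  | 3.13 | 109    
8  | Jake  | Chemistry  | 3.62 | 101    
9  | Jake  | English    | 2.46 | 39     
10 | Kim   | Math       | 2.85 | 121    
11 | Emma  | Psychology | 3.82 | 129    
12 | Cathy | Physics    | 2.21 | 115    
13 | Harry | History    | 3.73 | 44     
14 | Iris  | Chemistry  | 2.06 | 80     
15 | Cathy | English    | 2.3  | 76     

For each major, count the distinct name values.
SELECT major, COUNT(DISTINCT name)
FROM students
GROUP BY major

Result:
  Chemistry: 4 distinct
  English: 2 distinct
  History: 2 distinct
  Math: 2 distinct
  Physics: 1 distinct
  Psychology: 3 distinct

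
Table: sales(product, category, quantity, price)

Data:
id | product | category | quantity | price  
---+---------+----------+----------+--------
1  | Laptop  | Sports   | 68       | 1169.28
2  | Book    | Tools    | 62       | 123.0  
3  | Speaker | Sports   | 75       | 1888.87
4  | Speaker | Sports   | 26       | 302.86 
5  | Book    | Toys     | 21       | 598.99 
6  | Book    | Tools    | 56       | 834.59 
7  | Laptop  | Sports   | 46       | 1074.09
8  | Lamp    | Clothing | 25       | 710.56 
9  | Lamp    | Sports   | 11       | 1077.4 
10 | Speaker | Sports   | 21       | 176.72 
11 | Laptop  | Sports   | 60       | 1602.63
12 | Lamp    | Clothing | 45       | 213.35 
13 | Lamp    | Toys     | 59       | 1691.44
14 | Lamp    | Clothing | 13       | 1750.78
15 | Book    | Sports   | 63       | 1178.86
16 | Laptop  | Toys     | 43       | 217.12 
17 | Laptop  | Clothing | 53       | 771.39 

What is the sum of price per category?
SELECT category, SUM(price) as result
FROM sales
GROUP BY category

Result:
  Clothing: 3446.08
  Sports: 8470.71
  Tools: 957.59
  Toys: 2507.55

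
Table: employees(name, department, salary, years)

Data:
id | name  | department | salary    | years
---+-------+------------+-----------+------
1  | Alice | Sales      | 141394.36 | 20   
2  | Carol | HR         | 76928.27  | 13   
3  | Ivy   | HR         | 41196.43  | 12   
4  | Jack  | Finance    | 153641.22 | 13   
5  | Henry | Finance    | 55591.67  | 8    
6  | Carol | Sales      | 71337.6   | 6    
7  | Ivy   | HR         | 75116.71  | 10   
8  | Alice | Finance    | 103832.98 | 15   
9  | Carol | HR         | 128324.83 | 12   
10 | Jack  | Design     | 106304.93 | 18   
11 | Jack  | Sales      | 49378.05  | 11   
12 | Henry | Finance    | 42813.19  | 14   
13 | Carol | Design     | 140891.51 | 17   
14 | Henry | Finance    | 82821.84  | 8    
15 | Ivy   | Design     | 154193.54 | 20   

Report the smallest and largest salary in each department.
SELECT department, MIN(salary), MAX(salary)
FROM employees
GROUP BY department

Result:
  Design: min=106304.93, max=154193.54
  Finance: min=42813.19, max=153641.22
  HR: min=41196.43, max=128324.83
  Sales: min=49378.05, max=141394.36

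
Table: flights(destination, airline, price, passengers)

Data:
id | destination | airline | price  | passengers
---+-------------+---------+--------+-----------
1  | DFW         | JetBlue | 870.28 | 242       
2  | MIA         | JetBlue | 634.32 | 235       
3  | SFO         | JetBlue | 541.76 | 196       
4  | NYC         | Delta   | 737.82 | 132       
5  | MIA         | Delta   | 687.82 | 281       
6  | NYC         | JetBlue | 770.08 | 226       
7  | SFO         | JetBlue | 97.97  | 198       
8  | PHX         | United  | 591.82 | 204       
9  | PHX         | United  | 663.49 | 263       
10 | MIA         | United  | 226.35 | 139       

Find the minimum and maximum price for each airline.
SELECT airline, MIN(price), MAX(price)
FROM flights
GROUP BY airline

Result:
  Delta: min=687.82, max=737.82
  JetBlue: min=97.97, max=870.28
  United: min=226.35, max=663.49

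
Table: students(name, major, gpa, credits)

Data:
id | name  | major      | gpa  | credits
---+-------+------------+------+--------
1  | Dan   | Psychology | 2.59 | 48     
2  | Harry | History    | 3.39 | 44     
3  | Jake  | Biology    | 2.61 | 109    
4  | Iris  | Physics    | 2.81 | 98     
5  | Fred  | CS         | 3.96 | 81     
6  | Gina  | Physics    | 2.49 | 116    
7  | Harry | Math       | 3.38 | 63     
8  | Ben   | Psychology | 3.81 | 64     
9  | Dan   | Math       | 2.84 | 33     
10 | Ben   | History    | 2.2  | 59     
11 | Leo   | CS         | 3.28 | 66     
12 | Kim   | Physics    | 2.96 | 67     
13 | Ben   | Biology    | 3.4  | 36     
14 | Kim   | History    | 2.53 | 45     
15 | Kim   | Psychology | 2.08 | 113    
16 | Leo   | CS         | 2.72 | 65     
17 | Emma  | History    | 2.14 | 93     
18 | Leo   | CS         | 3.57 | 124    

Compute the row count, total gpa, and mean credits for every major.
SELECT major,
       COUNT(*) as cnt,
       SUM(gpa) as total_gpa,
       AVG(credits) as avg_credits
FROM students
GROUP BY major

Result:
  Biology: 2 records, 6.01 total gpa, 72.50 avg credits
  CS: 4 records, 13.53 total gpa, 84.00 avg credits
  History: 4 records, 10.26 total gpa, 60.25 avg credits
  Math: 2 records, 6.22 total gpa, 48.00 avg credits
  Physics: 3 records, 8.26 total gpa, 93.67 avg credits
  Psychology: 3 records, 8.48 total gpa, 75.00 avg credits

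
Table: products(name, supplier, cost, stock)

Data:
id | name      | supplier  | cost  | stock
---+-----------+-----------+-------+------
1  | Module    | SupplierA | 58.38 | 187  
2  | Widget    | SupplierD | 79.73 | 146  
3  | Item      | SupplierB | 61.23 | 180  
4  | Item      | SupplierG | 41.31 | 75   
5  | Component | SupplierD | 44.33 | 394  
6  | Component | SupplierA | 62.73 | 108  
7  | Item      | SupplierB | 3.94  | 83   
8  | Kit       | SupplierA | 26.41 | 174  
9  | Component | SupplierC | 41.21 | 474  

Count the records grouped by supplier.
SELECT supplier, COUNT(*) as count
FROM products
GROUP BY supplier

Result:
  SupplierA: 3
  SupplierB: 2
  SupplierC: 1
  SupplierD: 2
  SupplierG: 1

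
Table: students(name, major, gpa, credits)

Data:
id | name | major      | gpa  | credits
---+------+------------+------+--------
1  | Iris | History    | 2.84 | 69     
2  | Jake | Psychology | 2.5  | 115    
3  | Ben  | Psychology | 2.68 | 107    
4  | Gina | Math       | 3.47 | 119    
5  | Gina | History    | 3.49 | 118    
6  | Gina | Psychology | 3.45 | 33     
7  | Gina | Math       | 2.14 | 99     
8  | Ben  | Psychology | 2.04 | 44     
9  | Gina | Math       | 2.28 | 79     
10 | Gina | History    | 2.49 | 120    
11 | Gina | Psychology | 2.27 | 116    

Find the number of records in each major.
SELECT major, COUNT(*) as count
FROM students
GROUP BY major

Result:
  History: 3
  Math: 3
  Psychology: 5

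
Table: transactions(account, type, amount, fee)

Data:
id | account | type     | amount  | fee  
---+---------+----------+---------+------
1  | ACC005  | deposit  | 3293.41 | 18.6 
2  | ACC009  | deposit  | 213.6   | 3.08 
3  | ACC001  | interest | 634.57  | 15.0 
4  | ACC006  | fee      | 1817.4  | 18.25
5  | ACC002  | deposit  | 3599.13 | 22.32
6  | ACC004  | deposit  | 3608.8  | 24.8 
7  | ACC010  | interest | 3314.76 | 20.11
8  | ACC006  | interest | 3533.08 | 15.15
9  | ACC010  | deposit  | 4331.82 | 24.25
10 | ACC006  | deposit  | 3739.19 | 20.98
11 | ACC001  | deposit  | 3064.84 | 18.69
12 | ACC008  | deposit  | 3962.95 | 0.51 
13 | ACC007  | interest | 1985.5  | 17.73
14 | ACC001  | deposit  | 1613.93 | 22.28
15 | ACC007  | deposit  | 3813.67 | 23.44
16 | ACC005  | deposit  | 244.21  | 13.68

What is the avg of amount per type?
SELECT type, AVG(amount) as result
FROM transactions
GROUP BY type

Result:
  deposit: 2862.32
  fee: 1817.40
  interest: 2366.98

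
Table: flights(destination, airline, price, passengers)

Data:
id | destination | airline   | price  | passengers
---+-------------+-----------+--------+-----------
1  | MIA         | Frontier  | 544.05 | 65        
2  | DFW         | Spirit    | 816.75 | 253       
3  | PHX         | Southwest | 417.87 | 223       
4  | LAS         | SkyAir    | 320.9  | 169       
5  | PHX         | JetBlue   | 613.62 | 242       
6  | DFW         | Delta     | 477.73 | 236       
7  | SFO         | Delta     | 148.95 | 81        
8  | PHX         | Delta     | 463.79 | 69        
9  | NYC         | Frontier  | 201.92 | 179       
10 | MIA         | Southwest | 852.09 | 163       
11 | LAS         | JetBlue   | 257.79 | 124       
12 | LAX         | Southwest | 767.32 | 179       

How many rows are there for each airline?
SELECT airline, COUNT(*) as count
FROM flights
GROUP BY airline

Result:
  Delta: 3
  Frontier: 2
  JetBlue: 2
  SkyAir: 1
  Southwest: 3
  Spirit: 1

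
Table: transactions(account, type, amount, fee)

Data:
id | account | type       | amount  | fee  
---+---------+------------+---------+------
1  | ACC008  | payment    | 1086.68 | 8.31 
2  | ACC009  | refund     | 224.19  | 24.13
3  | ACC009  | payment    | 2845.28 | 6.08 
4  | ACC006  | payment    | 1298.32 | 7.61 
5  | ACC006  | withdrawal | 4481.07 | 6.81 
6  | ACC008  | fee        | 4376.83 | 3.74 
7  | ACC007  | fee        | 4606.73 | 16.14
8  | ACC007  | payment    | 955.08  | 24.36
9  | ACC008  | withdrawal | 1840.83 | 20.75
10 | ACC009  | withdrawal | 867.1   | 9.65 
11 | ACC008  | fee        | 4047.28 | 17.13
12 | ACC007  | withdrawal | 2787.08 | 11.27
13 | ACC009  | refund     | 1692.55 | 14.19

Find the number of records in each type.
SELECT type, COUNT(*) as count
FROM transactions
GROUP BY type

Result:
  fee: 3
  payment: 4
  refund: 2
  withdrawal: 4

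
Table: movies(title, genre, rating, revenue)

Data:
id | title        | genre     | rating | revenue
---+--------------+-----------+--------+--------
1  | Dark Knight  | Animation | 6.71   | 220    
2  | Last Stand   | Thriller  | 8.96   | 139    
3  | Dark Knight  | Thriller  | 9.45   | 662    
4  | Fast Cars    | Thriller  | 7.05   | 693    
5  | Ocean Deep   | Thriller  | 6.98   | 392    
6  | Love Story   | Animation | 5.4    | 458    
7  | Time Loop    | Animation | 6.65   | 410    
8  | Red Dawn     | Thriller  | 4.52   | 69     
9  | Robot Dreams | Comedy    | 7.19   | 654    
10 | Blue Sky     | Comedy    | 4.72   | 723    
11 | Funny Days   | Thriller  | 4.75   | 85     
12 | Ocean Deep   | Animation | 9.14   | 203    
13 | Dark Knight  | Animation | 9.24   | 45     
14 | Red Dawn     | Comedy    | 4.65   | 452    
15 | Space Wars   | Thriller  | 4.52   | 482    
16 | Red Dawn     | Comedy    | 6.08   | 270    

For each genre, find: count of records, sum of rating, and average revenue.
SELECT genre,
       COUNT(*) as cnt,
       SUM(rating) as total_rating,
       AVG(revenue) as avg_revenue
FROM movies
GROUP BY genre

Result:
  Animation: 5 records, 37.14 total rating, 267.20 avg revenue
  Comedy: 4 records, 22.64 total rating, 524.75 avg revenue
  Thriller: 7 records, 46.23 total rating, 360.29 avg revenue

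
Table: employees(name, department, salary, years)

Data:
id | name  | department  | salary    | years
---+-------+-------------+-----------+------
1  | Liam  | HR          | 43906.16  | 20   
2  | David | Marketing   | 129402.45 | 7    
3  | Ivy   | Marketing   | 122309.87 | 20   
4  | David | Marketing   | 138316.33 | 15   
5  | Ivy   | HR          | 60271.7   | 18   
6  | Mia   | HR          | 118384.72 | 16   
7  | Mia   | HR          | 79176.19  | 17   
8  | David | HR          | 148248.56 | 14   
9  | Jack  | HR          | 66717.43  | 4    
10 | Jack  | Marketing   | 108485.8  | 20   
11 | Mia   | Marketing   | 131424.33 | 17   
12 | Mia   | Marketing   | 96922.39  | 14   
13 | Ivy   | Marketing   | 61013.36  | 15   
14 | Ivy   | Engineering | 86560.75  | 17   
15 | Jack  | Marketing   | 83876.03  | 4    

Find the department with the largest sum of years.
SELECT department, SUM(years) as val
FROM employees
GROUP BY department
ORDER BY val DESC
LIMIT 1

Result: Marketing with sum(years) = 112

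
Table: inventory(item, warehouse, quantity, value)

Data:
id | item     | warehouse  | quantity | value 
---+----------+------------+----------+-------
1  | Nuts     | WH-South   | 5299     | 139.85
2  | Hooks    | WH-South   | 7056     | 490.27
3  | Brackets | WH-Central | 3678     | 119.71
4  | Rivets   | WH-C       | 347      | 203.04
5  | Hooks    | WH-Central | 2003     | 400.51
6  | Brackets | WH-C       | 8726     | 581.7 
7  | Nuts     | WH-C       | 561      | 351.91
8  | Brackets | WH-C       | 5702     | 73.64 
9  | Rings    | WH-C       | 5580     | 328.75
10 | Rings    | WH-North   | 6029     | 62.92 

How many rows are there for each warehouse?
SELECT warehouse, COUNT(*) as count
FROM inventory
GROUP BY warehouse

Result:
  WH-C: 5
  WH-Central: 2
  WH-North: 1
  WH-South: 2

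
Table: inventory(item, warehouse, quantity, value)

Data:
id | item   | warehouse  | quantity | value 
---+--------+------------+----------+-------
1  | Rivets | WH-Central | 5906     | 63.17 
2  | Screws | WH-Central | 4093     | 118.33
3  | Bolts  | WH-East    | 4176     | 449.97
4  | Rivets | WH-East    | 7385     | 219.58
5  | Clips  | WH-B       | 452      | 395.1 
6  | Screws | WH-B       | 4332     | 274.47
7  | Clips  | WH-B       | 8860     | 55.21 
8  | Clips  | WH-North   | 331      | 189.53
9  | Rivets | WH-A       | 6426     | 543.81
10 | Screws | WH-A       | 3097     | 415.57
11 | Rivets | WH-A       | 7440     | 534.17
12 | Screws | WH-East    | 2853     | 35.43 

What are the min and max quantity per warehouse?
SELECT warehouse, MIN(quantity), MAX(quantity)
FROM inventory
GROUP BY warehouse

Result:
  WH-A: min=3097, max=7440
  WH-B: min=452, max=8860
  WH-Central: min=4093, max=5906
  WH-East: min=2853, max=7385
  WH-North: min=331, max=331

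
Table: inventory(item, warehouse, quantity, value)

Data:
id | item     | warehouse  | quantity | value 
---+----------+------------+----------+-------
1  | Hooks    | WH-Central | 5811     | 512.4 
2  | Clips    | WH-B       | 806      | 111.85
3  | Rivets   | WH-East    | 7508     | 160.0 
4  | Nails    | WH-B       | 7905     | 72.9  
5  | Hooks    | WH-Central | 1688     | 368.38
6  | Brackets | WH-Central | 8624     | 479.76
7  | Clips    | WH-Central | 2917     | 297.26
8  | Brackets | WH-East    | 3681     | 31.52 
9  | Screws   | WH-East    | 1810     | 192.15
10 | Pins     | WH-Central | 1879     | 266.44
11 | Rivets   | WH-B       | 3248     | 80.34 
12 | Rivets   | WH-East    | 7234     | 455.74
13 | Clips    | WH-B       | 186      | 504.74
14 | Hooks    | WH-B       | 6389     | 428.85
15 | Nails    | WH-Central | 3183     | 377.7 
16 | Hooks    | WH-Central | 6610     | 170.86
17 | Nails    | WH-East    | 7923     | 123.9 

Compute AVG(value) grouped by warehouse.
SELECT warehouse, AVG(value) as result
FROM inventory
GROUP BY warehouse

Result:
  WH-B: 239.74
  WH-Central: 353.26
  WH-East: 192.66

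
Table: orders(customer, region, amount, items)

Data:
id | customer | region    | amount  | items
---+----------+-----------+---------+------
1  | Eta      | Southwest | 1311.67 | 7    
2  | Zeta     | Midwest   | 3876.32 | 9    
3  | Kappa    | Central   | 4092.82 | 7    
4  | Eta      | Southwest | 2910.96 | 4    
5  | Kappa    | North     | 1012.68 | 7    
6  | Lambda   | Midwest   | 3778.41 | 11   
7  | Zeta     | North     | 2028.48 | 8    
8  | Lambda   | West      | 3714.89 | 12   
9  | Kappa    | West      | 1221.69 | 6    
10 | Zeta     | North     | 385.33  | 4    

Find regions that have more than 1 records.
SELECT region, COUNT(*) as cnt
FROM orders
GROUP BY region
HAVING COUNT(*) > 1

Result:
  Midwest: 2
  North: 3
  Southwest: 2
  West: 2

Note: HAVING filters groups after aggregation, WHERE filters rows before.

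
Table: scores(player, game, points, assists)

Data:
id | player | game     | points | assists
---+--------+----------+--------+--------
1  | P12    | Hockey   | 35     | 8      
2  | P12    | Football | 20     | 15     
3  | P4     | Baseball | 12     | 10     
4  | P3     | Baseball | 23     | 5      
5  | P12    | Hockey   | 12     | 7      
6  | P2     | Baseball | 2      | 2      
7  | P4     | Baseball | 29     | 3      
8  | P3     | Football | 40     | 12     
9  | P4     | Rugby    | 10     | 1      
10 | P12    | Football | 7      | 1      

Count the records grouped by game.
SELECT game, COUNT(*) as count
FROM scores
GROUP BY game

Result:
  Baseball: 4
  Football: 3
  Hockey: 2
  Rugby: 1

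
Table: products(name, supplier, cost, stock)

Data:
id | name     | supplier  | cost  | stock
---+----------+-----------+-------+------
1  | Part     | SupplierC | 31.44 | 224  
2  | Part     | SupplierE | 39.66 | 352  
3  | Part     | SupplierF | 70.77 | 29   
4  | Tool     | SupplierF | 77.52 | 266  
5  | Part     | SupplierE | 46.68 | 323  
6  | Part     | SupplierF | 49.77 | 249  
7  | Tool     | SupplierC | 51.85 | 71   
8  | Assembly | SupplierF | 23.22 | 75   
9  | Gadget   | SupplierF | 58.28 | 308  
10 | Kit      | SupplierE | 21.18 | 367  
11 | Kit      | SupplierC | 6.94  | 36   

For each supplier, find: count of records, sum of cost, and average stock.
SELECT supplier,
       COUNT(*) as cnt,
       SUM(cost) as total_cost,
       AVG(stock) as avg_stock
FROM products
GROUP BY supplier

Result:
  SupplierC: 3 records, 90.23 total cost, 110.33 avg stock
  SupplierE: 3 records, 107.52 total cost, 347.33 avg stock
  SupplierF: 5 records, 279.56 total cost, 185.40 avg stock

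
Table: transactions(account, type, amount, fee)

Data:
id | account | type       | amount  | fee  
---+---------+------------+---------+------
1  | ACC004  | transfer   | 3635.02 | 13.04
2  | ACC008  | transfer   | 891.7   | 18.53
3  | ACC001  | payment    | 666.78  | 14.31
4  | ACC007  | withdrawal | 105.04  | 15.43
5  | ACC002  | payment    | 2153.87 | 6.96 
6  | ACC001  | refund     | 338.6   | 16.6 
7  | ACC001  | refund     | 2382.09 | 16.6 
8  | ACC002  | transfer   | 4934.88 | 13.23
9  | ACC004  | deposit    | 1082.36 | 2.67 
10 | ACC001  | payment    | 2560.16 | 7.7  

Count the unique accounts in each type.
SELECT type, COUNT(DISTINCT account)
FROM transactions
GROUP BY type

Result:
  deposit: 1 distinct
  payment: 2 distinct
  refund: 1 distinct
  transfer: 3 distinct
  withdrawal: 1 distinct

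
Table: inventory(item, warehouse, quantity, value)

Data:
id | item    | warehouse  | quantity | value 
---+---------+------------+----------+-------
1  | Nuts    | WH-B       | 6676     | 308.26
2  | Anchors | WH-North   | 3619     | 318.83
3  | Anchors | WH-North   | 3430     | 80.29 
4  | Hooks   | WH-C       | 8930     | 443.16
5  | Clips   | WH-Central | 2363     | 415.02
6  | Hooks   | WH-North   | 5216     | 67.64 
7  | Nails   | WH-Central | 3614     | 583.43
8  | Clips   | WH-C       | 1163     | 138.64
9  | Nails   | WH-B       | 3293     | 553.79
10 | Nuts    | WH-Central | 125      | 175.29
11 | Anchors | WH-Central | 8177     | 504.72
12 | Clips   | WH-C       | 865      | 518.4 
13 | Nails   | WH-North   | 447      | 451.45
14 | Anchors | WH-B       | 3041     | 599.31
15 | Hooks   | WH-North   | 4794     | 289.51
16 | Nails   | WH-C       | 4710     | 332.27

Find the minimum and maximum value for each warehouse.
SELECT warehouse, MIN(value), MAX(value)
FROM inventory
GROUP BY warehouse

Result:
  WH-B: min=308.26, max=599.31
  WH-C: min=138.64, max=518.40
  WH-Central: min=175.29, max=583.43
  WH-North: min=67.64, max=451.45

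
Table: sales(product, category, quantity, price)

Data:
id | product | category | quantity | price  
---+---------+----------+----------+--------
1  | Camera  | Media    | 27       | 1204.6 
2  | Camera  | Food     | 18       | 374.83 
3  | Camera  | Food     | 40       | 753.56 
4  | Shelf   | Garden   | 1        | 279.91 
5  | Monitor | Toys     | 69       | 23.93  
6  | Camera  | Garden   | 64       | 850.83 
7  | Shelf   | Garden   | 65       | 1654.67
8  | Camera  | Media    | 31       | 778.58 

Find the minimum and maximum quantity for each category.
SELECT category, MIN(quantity), MAX(quantity)
FROM sales
GROUP BY category

Result:
  Food: min=18, max=40
  Garden: min=1, max=65
  Media: min=27, max=31
  Toys: min=69, max=69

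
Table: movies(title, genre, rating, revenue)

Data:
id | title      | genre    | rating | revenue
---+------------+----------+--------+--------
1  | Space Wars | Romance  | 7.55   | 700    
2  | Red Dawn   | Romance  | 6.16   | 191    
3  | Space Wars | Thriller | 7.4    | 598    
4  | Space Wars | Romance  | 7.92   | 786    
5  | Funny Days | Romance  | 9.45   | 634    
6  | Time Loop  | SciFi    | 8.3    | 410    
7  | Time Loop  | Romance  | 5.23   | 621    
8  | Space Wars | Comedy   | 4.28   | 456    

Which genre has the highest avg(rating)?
SELECT genre, AVG(rating) as val
FROM movies
GROUP BY genre
ORDER BY val DESC
LIMIT 1

Result: SciFi with avg(rating) = 8.30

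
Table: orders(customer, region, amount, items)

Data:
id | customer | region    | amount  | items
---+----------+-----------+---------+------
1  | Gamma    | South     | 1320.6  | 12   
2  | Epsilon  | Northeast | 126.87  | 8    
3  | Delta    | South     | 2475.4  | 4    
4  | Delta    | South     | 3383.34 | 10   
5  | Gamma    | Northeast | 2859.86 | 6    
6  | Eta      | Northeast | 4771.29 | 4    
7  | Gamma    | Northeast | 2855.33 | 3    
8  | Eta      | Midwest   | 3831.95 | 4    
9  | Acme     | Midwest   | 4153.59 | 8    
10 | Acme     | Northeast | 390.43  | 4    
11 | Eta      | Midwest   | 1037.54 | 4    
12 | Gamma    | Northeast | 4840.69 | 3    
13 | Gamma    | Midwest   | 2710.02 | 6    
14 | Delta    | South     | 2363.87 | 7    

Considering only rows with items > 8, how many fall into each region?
SELECT region, COUNT(*)
FROM orders
WHERE items > 8
GROUP BY region

Note: WHERE filters rows before grouping.

Result:
  South: 2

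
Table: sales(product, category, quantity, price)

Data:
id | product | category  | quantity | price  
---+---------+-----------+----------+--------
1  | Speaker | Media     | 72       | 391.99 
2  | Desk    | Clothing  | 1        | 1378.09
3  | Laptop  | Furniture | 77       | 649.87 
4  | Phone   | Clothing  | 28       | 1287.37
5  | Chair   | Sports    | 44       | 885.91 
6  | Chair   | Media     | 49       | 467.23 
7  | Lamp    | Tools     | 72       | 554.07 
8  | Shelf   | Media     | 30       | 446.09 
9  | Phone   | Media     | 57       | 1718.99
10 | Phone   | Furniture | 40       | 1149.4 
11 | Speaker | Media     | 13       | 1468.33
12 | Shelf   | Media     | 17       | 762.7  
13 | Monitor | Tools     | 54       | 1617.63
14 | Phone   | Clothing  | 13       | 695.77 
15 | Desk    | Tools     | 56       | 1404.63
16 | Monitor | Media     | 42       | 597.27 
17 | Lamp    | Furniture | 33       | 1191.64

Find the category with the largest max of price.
SELECT category, MAX(price) as val
FROM sales
GROUP BY category
ORDER BY val DESC
LIMIT 1

Result: Media with max(price) = 1718.99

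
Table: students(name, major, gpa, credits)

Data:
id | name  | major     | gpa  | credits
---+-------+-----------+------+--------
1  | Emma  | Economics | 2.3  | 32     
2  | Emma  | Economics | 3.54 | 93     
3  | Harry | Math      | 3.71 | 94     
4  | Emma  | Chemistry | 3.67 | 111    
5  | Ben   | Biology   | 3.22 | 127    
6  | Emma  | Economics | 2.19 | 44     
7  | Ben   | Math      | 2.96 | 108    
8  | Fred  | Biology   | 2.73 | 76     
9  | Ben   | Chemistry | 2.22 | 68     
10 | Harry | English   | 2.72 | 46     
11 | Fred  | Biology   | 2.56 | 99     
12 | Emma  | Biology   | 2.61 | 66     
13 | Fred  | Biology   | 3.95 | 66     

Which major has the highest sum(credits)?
SELECT major, SUM(credits) as val
FROM students
GROUP BY major
ORDER BY val DESC
LIMIT 1

Result: Biology with sum(credits) = 434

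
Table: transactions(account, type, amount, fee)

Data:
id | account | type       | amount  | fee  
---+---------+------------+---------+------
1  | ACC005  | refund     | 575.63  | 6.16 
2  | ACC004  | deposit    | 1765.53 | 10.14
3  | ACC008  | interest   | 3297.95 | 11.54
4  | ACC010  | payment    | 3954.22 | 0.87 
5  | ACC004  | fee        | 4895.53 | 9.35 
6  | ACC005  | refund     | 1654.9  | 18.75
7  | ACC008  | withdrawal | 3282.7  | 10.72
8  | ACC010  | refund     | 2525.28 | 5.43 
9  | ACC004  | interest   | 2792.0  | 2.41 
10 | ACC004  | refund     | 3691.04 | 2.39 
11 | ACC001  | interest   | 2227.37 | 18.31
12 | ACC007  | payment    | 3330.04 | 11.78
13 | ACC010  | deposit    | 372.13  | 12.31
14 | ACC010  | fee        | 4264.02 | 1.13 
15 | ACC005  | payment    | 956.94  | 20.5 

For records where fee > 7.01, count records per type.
SELECT type, COUNT(*)
FROM transactions
WHERE fee > 7.01
GROUP BY type

Note: WHERE filters rows before grouping.

Result:
  deposit: 2
  fee: 1
  interest: 2
  payment: 2
  refund: 1
  withdrawal: 1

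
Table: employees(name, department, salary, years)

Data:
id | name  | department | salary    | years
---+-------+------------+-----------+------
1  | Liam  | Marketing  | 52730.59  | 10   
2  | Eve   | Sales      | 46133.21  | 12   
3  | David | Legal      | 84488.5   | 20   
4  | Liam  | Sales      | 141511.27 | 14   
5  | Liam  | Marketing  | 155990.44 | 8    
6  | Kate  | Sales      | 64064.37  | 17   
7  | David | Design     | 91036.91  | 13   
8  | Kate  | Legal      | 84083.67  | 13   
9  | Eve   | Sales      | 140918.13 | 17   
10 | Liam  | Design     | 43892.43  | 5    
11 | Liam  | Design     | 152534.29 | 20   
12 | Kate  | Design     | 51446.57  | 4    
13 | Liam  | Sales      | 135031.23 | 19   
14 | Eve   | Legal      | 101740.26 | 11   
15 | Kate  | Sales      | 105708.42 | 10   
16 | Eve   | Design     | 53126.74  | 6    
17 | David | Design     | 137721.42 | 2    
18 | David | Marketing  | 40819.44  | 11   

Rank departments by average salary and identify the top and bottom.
SELECT department, AVG(salary)
FROM employees
GROUP BY department
ORDER BY AVG(salary)

All groups:
  Marketing: 83180.16
  Design: 88293.06
  Legal: 90104.14
  Sales: 105561.11

Highest: Sales (105561.11)
Lowest: Marketing (83180.16)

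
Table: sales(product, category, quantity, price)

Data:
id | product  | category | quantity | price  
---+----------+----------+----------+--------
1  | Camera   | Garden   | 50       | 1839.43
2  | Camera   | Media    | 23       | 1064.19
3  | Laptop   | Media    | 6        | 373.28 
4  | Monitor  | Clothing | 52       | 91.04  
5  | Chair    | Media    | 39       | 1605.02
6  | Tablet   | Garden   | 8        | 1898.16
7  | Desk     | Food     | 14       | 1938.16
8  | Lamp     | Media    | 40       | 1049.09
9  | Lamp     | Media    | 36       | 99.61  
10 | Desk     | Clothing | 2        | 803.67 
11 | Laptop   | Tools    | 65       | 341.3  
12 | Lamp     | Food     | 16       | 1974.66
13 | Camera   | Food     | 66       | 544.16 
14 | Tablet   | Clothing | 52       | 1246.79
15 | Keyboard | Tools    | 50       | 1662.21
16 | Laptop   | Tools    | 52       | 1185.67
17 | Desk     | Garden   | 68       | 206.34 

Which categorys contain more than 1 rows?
SELECT category, COUNT(*) as cnt
FROM sales
GROUP BY category
HAVING COUNT(*) > 1

Result:
  Clothing: 3
  Food: 3
  Garden: 3
  Media: 5
  Tools: 3

Note: HAVING filters groups after aggregation, WHERE filters rows before.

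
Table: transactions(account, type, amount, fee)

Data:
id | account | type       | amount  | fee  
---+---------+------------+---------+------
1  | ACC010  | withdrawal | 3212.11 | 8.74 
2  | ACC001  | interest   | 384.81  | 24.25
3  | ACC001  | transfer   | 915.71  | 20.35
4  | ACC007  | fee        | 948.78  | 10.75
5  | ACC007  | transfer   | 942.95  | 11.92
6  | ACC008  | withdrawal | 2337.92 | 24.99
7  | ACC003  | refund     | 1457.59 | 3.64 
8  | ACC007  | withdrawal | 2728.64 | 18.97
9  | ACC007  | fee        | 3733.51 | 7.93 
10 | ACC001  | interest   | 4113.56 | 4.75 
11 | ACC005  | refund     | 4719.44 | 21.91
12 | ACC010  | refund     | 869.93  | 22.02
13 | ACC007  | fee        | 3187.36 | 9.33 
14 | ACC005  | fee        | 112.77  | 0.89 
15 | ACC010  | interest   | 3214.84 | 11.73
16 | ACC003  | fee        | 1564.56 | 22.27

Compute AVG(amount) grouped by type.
SELECT type, AVG(amount) as result
FROM transactions
GROUP BY type

Result:
  fee: 1909.40
  interest: 2571.07
  refund: 2348.99
  transfer: 929.33
  withdrawal: 2759.56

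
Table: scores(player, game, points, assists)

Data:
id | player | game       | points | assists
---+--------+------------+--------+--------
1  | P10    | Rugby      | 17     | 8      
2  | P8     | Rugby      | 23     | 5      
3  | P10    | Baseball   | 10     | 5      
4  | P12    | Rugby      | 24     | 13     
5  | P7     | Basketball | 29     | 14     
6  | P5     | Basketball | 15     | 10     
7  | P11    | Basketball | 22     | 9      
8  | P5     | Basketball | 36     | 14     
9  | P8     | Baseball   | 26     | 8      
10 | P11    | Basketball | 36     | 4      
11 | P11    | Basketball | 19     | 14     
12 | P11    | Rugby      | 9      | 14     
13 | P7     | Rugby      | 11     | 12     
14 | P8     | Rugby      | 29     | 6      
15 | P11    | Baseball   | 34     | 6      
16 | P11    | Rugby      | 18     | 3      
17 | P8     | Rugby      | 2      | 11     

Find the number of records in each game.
SELECT game, COUNT(*) as count
FROM scores
GROUP BY game

Result:
  Baseball: 3
  Basketball: 6
  Rugby: 8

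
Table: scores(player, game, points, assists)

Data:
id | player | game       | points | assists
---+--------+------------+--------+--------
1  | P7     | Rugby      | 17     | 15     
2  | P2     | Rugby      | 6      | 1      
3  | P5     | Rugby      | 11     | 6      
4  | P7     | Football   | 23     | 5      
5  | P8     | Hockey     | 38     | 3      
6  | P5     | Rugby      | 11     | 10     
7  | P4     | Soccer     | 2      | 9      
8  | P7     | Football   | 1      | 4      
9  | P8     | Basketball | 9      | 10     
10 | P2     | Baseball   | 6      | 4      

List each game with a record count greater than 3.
SELECT game, COUNT(*) as cnt
FROM scores
GROUP BY game
HAVING COUNT(*) > 3

Result:
  Rugby: 4

Note: HAVING filters groups after aggregation, WHERE filters rows before.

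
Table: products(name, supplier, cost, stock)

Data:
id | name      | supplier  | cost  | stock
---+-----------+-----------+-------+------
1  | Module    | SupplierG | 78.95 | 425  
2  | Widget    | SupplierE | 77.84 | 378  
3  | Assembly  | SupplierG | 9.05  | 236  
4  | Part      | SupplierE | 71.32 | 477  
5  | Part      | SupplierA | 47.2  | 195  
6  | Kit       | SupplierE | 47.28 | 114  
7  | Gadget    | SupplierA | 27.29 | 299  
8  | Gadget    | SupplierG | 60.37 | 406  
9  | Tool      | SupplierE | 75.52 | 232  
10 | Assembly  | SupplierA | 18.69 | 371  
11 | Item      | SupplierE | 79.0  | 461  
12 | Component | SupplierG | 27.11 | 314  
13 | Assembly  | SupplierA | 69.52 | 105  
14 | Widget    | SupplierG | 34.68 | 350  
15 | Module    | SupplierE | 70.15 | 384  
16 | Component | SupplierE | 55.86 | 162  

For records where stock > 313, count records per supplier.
SELECT supplier, COUNT(*)
FROM products
WHERE stock > 313
GROUP BY supplier

Note: WHERE filters rows before grouping.

Result:
  SupplierA: 1
  SupplierE: 4
  SupplierG: 4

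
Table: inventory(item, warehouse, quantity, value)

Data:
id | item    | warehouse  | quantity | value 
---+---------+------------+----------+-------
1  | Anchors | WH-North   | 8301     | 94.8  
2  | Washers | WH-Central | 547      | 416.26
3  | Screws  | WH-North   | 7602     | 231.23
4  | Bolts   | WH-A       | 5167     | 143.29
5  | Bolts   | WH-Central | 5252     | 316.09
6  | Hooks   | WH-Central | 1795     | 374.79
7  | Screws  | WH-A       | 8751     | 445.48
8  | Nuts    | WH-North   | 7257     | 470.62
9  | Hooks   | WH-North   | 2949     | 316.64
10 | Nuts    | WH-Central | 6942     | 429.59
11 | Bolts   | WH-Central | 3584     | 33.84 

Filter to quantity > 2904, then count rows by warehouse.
SELECT warehouse, COUNT(*)
FROM inventory
WHERE quantity > 2904
GROUP BY warehouse

Note: WHERE filters rows before grouping.

Result:
  WH-A: 2
  WH-Central: 3
  WH-North: 4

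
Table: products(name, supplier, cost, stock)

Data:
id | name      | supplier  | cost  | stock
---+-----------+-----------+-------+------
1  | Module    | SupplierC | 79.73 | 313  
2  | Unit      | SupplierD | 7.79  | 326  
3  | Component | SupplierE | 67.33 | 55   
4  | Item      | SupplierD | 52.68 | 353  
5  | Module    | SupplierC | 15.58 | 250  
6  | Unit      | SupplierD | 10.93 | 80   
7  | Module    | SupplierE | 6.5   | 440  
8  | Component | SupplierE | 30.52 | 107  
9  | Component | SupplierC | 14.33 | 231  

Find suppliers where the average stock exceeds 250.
SELECT supplier, AVG(stock)
FROM products
GROUP BY supplier
HAVING AVG(stock) > 250

Result:
  SupplierC: avg=264.67
  SupplierD: avg=253.00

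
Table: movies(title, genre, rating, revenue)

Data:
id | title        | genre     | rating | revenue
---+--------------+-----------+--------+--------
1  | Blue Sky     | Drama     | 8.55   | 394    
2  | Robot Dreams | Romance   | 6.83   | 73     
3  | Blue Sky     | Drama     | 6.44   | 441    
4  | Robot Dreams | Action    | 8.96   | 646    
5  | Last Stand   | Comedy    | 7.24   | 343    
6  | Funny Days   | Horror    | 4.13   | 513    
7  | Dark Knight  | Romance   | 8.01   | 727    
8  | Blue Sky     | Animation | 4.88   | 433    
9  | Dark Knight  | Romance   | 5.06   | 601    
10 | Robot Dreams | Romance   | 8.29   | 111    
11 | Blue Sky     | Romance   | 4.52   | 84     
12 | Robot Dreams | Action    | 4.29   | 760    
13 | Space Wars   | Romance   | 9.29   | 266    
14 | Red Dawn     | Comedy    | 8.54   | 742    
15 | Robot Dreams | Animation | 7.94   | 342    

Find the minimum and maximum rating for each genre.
SELECT genre, MIN(rating), MAX(rating)
FROM movies
GROUP BY genre

Result:
  Action: min=4.29, max=8.96
  Animation: min=4.88, max=7.94
  Comedy: min=7.24, max=8.54
  Drama: min=6.44, max=8.55
  Horror: min=4.13, max=4.13
  Romance: min=4.52, max=9.29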